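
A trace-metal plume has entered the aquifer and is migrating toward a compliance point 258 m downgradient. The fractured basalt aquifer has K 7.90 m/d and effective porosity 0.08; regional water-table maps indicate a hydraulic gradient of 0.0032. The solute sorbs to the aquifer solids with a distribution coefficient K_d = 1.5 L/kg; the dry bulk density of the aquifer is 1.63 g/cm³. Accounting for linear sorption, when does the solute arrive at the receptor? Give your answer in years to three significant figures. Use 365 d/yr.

70.6 years

q = Ki = 7.90 × 0.0032 = 0.02528 m/d
Seepage velocity v = q / n = 0.02528 / 0.08 = 0.3160 m/d
Retardation R = 1 + ρ_b·K_d/n = 1 + 1.63×1.5/0.08 = 31.56
Contaminant velocity v_c = v/R = 0.3160/31.56 = 0.01001 m/d
t = L/v_c = 258/0.01001 = 25770 d
   = 25770/365 = 70.6 yr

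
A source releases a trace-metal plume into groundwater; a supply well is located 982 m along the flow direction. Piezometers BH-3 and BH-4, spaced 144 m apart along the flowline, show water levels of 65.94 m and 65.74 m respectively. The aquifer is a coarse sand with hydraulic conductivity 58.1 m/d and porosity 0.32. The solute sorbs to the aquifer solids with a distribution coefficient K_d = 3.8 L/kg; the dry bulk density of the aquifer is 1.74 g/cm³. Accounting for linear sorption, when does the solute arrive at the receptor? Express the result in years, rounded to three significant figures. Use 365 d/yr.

231 years

Hydraulic gradient i = (65.94 − 65.74) / 144 = 0.20 / 144 = 0.001389
q = Ki = 58.1 × 0.001389 = 0.08069 m/d
v = Ki/n = 58.1·0.001389/0.32 = 0.2522 m/d
Retardation R = 1 + ρ_b·K_d/n = 1 + 1.74×3.8/0.32 = 21.66
Contaminant velocity v_c = v/R = 0.2522/21.66 = 0.01164 m/d
t = L/v_c = 982/0.01164 = 84360 d
   = 84360/365 = 231 yr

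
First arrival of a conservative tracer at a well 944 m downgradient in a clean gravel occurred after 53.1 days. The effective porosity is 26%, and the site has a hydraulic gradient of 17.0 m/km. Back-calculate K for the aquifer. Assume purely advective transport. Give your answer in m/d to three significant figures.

v = L / t = 944 / 53.1 = 17.78 m/d
K = v · n / i = 17.78 × 0.26 / 0.017 = 272 m/d

272 m/d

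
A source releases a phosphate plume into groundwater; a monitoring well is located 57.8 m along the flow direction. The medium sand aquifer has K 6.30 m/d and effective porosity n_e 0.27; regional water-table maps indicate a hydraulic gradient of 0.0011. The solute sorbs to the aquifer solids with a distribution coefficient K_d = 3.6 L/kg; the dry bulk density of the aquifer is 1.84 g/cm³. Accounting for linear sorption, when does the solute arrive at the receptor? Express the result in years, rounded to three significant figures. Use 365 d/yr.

158 years

Darcy flux q = K·i = 6.30 × 0.0011 = 0.006930 m/d
v_s = q/n_e = 0.006930/0.27 = 0.02567 m/d
Retardation R = 1 + ρ_b·K_d/n = 1 + 1.84×3.6/0.27 = 25.53
Contaminant velocity v_c = v/R = 0.02567/25.53 = 0.001005 m/d
t = L/v_c = 57.8/0.001005 = 57500 d
   = 57500/365 = 158 yr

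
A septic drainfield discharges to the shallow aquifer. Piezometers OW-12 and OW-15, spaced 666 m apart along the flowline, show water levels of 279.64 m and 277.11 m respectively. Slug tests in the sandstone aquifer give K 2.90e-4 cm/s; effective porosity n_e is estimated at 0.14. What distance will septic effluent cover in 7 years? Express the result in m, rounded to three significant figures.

Hydraulic gradient i = (279.64 − 277.11) / 666 = 2.53 / 666 = 0.003799
K = 2.90e-4 cm/s × 864 = 0.2506 m/d
q = Ki = 0.2506 × 0.003799 = 9.518e-4 m/d
Average linear velocity = 9.518e-4 / 0.14 = 0.006799 m/d
T = 7 yr × 365 = 2555 d
L = v × T = 0.006799 × 2555 = 17.37 m

17.4 m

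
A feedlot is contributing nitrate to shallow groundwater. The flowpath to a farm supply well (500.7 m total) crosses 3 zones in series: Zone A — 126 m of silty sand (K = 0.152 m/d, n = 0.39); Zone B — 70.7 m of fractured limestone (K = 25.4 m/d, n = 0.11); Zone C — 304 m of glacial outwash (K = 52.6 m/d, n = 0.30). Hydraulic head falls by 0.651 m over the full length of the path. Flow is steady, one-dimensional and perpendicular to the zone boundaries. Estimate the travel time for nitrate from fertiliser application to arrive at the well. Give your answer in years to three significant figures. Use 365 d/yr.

Continuity: the same q passes through each zone, so ΔH = q·Σ(L_j/K_j) — the zones act as resistances in series.
Σ(L/K) = 126/0.152 + 70.7/25.4 + 304/52.6 = 828.9 + 2.783 + 5.779 = 837.5 d
q = ΔH / Σ(L/K) = 0.651 / 837.5 = 7.773e-4 m/d (same in every zone)
Zone A: v = q/n = 7.773e-4/0.39 = 0.001993 m/d → t_A = 126/0.001993 = 63220 d
Zone B: v = q/n = 7.773e-4/0.11 = 0.007066 m/d → t_B = 70.7/0.007066 = 10010 d
Zone C: v = q/n = 7.773e-4/0.30 = 0.002591 m/d → t_C = 304/0.002591 = 117300 d
Total t = 63220 + 10010 + 117300 = 190600 d
   = 190600 / 365 = 522 yr

522 years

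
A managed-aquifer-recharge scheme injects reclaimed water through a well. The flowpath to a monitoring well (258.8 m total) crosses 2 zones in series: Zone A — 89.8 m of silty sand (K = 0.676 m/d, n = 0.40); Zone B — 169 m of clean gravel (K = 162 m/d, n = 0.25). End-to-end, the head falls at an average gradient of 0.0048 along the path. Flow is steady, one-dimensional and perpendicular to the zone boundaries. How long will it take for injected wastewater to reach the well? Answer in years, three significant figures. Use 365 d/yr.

Continuity: the same q passes through each zone, so ΔH = q·Σ(L_j/K_j) — the zones act as resistances in series.
Σ(L/K) = 89.8/0.676 + 169/162 = 132.8 + 1.043 = 133.9 d
K_eq = L_total / Σ(L/K) = 258.8 / 133.9 = 1.933 m/d
q = K_eq · i = 1.933 × 0.0048 = 0.009279 m/d (same in every zone)
Zone A: v = q/n = 0.009279/0.40 = 0.02320 m/d → t_A = 89.8/0.02320 = 3871 d
Zone B: v = q/n = 0.009279/0.25 = 0.03711 m/d → t_B = 169/0.03711 = 4554 d
Total t = 3871 + 4554 = 8425 d
   = 8425 / 365 = 23.1 yr

23.1 years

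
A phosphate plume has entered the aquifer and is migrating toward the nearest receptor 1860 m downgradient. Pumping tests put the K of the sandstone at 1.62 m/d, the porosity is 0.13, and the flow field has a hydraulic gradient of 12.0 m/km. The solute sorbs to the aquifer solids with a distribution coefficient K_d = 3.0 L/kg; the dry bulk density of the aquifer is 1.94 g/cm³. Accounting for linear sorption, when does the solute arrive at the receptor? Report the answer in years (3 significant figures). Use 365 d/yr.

1560 years

q = Ki = 1.62 × 0.012 = 0.01944 m/d
Seepage velocity v = q / n = 0.01944 / 0.13 = 0.1495 m/d
Retardation R = 1 + ρ_b·K_d/n = 1 + 1.94×3.0/0.13 = 45.77
Contaminant velocity v_c = v/R = 0.1495/45.77 = 0.003267 m/d
t = L/v_c = 1860/0.003267 = 569300 d
   = 569300/365 = 1560 yr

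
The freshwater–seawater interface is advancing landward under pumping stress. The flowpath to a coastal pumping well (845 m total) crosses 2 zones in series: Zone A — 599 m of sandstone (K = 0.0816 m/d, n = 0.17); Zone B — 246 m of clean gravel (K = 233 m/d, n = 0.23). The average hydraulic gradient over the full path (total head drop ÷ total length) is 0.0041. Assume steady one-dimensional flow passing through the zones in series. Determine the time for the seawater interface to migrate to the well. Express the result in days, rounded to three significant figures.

336000 days

Continuity: the same q passes through each zone, so ΔH = q·Σ(L_j/K_j) — the zones act as resistances in series.
Σ(L/K) = 599/0.0816 + 246/233 = 7341 + 1.056 = 7342 d
K_eq = L_total / Σ(L/K) = 845 / 7342 = 0.1151 m/d
q = K_eq · i = 0.1151 × 0.0041 = 4.719e-4 m/d (same in every zone)
Zone A: v = q/n = 4.719e-4/0.17 = 0.002776 m/d → t_A = 599/0.002776 = 215800 d
Zone B: v = q/n = 4.719e-4/0.23 = 0.002052 m/d → t_B = 246/0.002052 = 119900 d
Total t = 215800 + 119900 = 335700 d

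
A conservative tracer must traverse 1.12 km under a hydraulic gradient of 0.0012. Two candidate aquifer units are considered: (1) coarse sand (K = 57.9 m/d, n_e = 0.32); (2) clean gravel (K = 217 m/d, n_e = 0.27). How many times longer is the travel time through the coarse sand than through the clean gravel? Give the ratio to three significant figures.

4.44

Unit 1 (coarse sand): v = 57.9×0.0012/0.32 = 0.2171 m/d, t = 1120/0.2171 = 5158 d
Unit 2 (clean gravel): v = 217×0.0012/0.27 = 0.9644 m/d, t = 1120/0.9644 = 1161 d
t(coarse sand) / t(clean gravel) = 5158/1161 = 4.44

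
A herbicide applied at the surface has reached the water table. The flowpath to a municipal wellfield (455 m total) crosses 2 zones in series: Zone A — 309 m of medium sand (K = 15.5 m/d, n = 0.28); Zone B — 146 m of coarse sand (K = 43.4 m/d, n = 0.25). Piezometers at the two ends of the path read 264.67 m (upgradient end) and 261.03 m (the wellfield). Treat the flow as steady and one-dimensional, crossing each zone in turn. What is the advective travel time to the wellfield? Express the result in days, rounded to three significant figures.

Total head drop ΔH = 264.67 − 261.03 = 3.64 m
Continuity: the same q passes through each zone, so ΔH = q·Σ(L_j/K_j) — the zones act as resistances in series.
Σ(L/K) = 309/15.5 + 146/43.4 = 19.94 + 3.364 = 23.30 d
q = ΔH / Σ(L/K) = 3.64 / 23.30 = 0.1562 m/d (same in every zone)
Zone A: v = q/n = 0.1562/0.28 = 0.5580 m/d → t_A = 309/0.5580 = 553.8 d
Zone B: v = q/n = 0.1562/0.25 = 0.6249 m/d → t_B = 146/0.6249 = 233.6 d
Total t = 553.8 + 233.6 = 787.4 d

787 days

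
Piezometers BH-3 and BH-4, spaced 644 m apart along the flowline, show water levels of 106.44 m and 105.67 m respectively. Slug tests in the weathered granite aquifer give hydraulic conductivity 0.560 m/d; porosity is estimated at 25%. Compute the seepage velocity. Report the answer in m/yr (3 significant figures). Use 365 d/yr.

0.978 m/yr

Hydraulic gradient i = (106.44 − 105.67) / 644 = 0.77 / 644 = 0.001196
Specific discharge q = 0.560 × 0.001196 = 6.696e-4 m/d
v_s = q/n_e = 6.696e-4/0.25 = 0.002678 m/d
   = 0.002678 × 365 = 0.978 m/yr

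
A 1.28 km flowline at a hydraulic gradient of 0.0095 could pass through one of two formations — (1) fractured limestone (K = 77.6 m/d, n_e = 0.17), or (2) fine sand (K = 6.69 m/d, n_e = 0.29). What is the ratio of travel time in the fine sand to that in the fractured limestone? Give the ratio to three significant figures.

19.8

Unit 1 (fractured limestone): v = 77.6×0.0095/0.17 = 4.336 m/d, t = 1280/4.336 = 295.2 d
Unit 2 (fine sand): v = 6.69×0.0095/0.29 = 0.2192 m/d, t = 1280/0.2192 = 5841 d
t(fine sand) / t(fractured limestone) = 5841/295.2 = 19.8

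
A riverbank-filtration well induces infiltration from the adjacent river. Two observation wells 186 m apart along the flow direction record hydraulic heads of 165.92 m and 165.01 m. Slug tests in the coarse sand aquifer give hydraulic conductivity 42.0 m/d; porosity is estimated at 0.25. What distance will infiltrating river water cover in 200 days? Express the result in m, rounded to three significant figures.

Hydraulic gradient i = (165.92 − 165.01) / 186 = 0.91 / 186 = 0.004892
Darcy flux q = K·i = 42.0 × 0.004892 = 0.2055 m/d
v = Ki/n = 42.0·0.004892/0.25 = 0.8219 m/d
L = v × T = 0.8219 × 200 = 164.4 m

164 m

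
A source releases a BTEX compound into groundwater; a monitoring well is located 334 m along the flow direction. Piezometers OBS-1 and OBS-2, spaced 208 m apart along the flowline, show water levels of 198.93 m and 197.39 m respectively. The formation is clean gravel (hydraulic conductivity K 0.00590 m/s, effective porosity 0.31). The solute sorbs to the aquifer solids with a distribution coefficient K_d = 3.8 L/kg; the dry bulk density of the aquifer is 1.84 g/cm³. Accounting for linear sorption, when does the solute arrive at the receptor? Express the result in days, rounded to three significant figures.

646 days

Hydraulic gradient i = (198.93 − 197.39) / 208 = 1.54 / 208 = 0.007404
K = 0.00590 m/s × 86400 s/d = 509.8 m/d
q = Ki = 509.8 × 0.007404 = 3.774 m/d
v_s = q/n_e = 3.774/0.31 = 12.17 m/d
Retardation R = 1 + ρ_b·K_d/n = 1 + 1.84×3.8/0.31 = 23.55
Contaminant velocity v_c = v/R = 12.17/23.55 = 0.5169 m/d
t = L/v_c = 334/0.5169 = 646.2 d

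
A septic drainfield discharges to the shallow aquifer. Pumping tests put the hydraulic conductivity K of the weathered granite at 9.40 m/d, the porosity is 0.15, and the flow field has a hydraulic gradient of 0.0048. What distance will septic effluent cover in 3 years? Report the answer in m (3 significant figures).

329 m

Specific discharge q = 9.40 × 0.0048 = 0.04512 m/d
Seepage velocity v = q / n = 0.04512 / 0.15 = 0.3008 m/d
T = 3 yr × 365 = 1095 d
L = v × T = 0.3008 × 1095 = 329.4 m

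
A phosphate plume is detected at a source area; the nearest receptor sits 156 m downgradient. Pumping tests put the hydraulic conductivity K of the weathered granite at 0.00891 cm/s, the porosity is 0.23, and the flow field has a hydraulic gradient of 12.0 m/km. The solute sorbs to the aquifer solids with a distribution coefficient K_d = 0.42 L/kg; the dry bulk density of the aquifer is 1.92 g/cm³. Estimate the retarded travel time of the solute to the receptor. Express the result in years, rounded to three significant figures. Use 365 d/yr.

4.79 years

K = 0.00891 cm/s × 864 = 7.698 m/d
q = Ki = 7.698 × 0.012 = 0.09238 m/d
Seepage velocity v = q / n = 0.09238 / 0.23 = 0.4016 m/d
Retardation R = 1 + ρ_b·K_d/n = 1 + 1.92×0.42/0.23 = 4.506
Contaminant velocity v_c = v/R = 0.4016/4.506 = 0.08913 m/d
t = L/v_c = 156/0.08913 = 1750 d
   = 1750/365 = 4.79 yr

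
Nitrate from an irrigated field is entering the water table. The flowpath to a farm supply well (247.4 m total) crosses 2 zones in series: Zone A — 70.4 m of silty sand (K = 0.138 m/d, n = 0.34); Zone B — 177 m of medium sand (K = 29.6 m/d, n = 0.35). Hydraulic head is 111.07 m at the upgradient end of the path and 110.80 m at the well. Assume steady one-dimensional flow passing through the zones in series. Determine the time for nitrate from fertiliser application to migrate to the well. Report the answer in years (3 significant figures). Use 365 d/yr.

450 years

Total head drop ΔH = 111.07 − 110.80 = 0.27 m
Steady 1-D flow in series ⇒ the Darcy flux q is identical in every zone and the zone head losses add (resistances L/K in series).
Σ(L/K) = 70.4/0.138 + 177/29.6 = 510.1 + 5.980 = 516.1 d
q = ΔH / Σ(L/K) = 0.27 / 516.1 = 5.231e-4 m/d (same in every zone)
Zone A: v = q/n = 5.231e-4/0.34 = 0.001539 m/d → t_A = 70.4/0.001539 = 45760 d
Zone B: v = q/n = 5.231e-4/0.35 = 0.001495 m/d → t_B = 177/0.001495 = 118400 d
Total t = 45760 + 118400 = 164200 d
   = 164200 / 365 = 450 yr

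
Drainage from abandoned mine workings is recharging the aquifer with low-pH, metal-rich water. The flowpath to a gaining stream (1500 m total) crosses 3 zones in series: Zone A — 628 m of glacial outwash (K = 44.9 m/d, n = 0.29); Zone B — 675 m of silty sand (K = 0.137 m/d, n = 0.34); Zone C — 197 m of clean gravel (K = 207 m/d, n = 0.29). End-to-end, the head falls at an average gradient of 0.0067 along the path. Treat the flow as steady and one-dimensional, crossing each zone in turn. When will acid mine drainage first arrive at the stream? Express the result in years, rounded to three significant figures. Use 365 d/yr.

632 years

Continuity: the same q passes through each zone, so ΔH = q·Σ(L_j/K_j) — the zones act as resistances in series.
Σ(L/K) = 628/44.9 + 675/0.137 + 197/207 = 13.99 + 4927 + 0.9517 = 4942 d
K_eq = L_total / Σ(L/K) = 1500 / 4942 = 0.3035 m/d
q = K_eq · i = 0.3035 × 0.0067 = 0.002034 m/d (same in every zone)
Zone A: v = q/n = 0.002034/0.29 = 0.007012 m/d → t_A = 628/0.007012 = 89550 d
Zone B: v = q/n = 0.002034/0.34 = 0.005981 m/d → t_B = 675/0.005981 = 112900 d
Zone C: v = q/n = 0.002034/0.29 = 0.007012 m/d → t_C = 197/0.007012 = 28090 d
Total t = 89550 + 112900 + 28090 = 230500 d
   = 230500 / 365 = 632 yr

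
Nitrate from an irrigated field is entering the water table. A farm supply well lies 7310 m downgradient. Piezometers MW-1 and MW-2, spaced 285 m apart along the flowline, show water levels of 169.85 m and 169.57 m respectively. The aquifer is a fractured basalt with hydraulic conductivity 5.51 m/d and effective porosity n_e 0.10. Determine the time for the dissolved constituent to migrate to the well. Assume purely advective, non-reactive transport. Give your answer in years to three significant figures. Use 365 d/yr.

370 years

Hydraulic gradient i = (169.85 − 169.57) / 285 = 0.28 / 285 = 9.825e-4
Specific discharge q = 5.51 × 9.825e-4 = 0.005413 m/d
Seepage velocity v = q / n = 0.005413 / 0.10 = 0.05413 m/d
t = L / v = 7310 / 0.05413 = 135000 d
   = 135000 / 365 = 370 yr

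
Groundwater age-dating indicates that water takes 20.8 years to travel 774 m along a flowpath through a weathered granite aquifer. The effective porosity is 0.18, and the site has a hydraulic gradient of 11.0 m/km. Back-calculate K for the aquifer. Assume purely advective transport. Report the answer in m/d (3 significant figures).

t = 20.8 years = 7592 d
v = L / t = 774 / 7592 = 0.1019 m/d
K = v · n / i = 0.1019 × 0.18 / 0.011 = 1.67 m/d

1.67 m/d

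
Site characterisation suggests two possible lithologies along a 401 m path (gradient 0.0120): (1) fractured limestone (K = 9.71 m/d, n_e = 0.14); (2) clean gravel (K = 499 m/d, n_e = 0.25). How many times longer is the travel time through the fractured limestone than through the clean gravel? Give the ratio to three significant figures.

Unit 1 (fractured limestone): v = 9.71×0.012/0.14 = 0.8323 m/d, t = 401/0.8323 = 481.8 d
Unit 2 (clean gravel): v = 499×0.012/0.25 = 23.95 m/d, t = 401/23.95 = 16.74 d
t(fractured limestone) / t(clean gravel) = 481.8/16.74 = 28.8

28.8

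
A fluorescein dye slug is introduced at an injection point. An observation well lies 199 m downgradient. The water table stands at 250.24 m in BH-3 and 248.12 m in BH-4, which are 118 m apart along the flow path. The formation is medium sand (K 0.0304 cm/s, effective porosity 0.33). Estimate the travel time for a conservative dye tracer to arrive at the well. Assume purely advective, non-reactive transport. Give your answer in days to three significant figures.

Hydraulic gradient i = (250.24 − 248.12) / 118 = 2.12 / 118 = 0.01797
K = 0.0304 cm/s × 864 = 26.27 m/d
Specific discharge q = 26.27 × 0.01797 = 0.4719 m/d
Seepage velocity v = q / n = 0.4719 / 0.33 = 1.430 m/d
t = L / v = 199 / 1.430 = 139.2 d

139 days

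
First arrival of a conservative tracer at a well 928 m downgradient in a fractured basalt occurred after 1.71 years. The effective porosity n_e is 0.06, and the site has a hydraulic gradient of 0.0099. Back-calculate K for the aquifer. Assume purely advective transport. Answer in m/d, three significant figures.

9.01 m/d

t = 1.71 years = 624.2 d
v = L / t = 928 / 624.2 = 1.487 m/d
K = v · n / i = 1.487 × 0.06 / 0.0099 = 9.01 m/d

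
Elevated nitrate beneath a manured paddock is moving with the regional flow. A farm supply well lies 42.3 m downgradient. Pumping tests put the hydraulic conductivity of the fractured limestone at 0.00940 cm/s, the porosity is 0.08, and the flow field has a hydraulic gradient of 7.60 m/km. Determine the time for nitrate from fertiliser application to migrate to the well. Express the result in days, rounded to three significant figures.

54.8 days

K = 0.00940 cm/s × 864 = 8.122 m/d
q = Ki = 8.122 × 0.0076 = 0.06172 m/d
v_s = q/n_e = 0.06172/0.08 = 0.7716 m/d
t = L / v = 42.3 / 0.7716 = 54.82 d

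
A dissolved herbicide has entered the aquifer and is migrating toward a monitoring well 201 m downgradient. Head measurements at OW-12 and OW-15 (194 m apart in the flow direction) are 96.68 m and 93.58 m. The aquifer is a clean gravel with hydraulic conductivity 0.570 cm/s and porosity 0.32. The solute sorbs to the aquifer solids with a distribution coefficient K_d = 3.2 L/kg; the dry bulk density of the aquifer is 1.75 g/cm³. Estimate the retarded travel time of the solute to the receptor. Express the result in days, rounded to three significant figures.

151 days

Hydraulic gradient i = (96.68 − 93.58) / 194 = 3.10 / 194 = 0.01598
K = 0.570 cm/s × 864 = 492.5 m/d
Darcy flux q = K·i = 492.5 × 0.01598 = 7.870 m/d
Average linear velocity = 7.870 / 0.32 = 24.59 m/d
Retardation R = 1 + ρ_b·K_d/n = 1 + 1.75×3.2/0.32 = 18.50
Contaminant velocity v_c = v/R = 24.59/18.50 = 1.329 m/d
t = L/v_c = 201/1.329 = 151.2 d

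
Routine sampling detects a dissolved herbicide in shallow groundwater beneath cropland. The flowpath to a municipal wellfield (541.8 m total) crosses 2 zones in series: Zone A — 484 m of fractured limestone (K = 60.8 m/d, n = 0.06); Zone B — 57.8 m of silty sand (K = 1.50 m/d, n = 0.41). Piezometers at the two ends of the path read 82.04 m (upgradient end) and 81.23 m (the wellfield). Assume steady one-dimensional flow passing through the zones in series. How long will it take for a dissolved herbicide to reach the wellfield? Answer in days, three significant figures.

3030 days

Total head drop ΔH = 82.04 − 81.23 = 0.81 m
Continuity: the same q passes through each zone, so ΔH = q·Σ(L_j/K_j) — the zones act as resistances in series.
Σ(L/K) = 484/60.8 + 57.8/1.50 = 7.961 + 38.53 = 46.49 d
q = ΔH / Σ(L/K) = 0.81 / 46.49 = 0.01742 m/d (same in every zone)
Zone A: v = q/n = 0.01742/0.06 = 0.2904 m/d → t_A = 484/0.2904 = 1667 d
Zone B: v = q/n = 0.01742/0.41 = 0.04249 m/d → t_B = 57.8/0.04249 = 1360 d
Total t = 1667 + 1360 = 3027 d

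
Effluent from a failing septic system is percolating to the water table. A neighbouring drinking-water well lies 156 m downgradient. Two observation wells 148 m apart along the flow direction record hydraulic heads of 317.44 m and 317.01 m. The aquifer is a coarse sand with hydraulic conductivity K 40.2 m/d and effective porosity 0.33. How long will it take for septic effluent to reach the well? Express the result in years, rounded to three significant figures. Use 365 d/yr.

1.21 years

Hydraulic gradient i = (317.44 − 317.01) / 148 = 0.43 / 148 = 0.002905
Specific discharge q = 40.2 × 0.002905 = 0.1168 m/d
Average linear velocity = 0.1168 / 0.33 = 0.3539 m/d
t = L / v = 156 / 0.3539 = 440.8 d
   = 440.8 / 365 = 1.21 yr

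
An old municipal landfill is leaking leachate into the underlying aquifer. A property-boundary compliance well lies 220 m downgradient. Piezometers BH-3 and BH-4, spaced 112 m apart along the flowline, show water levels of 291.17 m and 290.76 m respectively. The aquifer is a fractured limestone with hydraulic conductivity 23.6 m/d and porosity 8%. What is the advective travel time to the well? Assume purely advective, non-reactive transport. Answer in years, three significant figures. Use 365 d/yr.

0.558 years

Hydraulic gradient i = (291.17 − 290.76) / 112 = 0.41 / 112 = 0.003661
Darcy flux q = K·i = 23.6 × 0.003661 = 0.08639 m/d
Seepage velocity v = q / n = 0.08639 / 0.08 = 1.080 m/d
t = L / v = 220 / 1.080 = 203.7 d
   = 203.7 / 365 = 0.558 yr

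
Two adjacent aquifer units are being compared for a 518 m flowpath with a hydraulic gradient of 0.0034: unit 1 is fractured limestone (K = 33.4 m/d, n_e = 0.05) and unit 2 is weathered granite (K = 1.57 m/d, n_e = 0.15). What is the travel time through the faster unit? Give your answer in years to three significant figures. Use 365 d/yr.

Unit 1 (fractured limestone): v = 33.4×0.0034/0.05 = 2.271 m/d, t = 518/2.271 = 228.1 d
Unit 2 (weathered granite): v = 1.57×0.0034/0.15 = 0.03559 m/d, t = 518/0.03559 = 14560 d
Faster: 228.1 d / 365 = 0.625 yr

0.625 years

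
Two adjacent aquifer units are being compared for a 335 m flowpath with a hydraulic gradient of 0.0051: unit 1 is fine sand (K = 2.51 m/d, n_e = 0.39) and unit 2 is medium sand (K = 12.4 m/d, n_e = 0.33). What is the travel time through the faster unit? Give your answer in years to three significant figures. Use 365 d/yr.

Unit 1 (fine sand): v = 2.51×0.0051/0.39 = 0.03282 m/d, t = 335/0.03282 = 10210 d
Unit 2 (medium sand): v = 12.4×0.0051/0.33 = 0.1916 m/d, t = 335/0.1916 = 1748 d
Faster: 1748 d / 365 = 4.79 yr

4.79 years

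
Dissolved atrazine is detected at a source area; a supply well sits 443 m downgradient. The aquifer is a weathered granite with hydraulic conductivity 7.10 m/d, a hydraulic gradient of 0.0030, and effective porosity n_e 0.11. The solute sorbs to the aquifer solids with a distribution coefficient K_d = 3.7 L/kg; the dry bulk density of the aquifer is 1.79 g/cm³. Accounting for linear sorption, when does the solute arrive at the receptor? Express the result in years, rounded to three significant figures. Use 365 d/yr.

q = Ki = 7.10 × 0.0030 = 0.02130 m/d
Seepage velocity v = q / n = 0.02130 / 0.11 = 0.1936 m/d
Retardation R = 1 + ρ_b·K_d/n = 1 + 1.79×3.7/0.11 = 61.21
Contaminant velocity v_c = v/R = 0.1936/61.21 = 0.003164 m/d
t = L/v_c = 443/0.003164 = 140000 d
   = 140000/365 = 384 yr

384 years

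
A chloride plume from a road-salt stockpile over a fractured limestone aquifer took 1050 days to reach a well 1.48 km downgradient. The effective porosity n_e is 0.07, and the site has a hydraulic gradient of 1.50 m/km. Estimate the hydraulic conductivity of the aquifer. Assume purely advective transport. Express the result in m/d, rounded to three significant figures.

L = 1.48 km = 1480 m
v = L / t = 1480 / 1050 = 1.410 m/d
K = v · n / i = 1.410 × 0.07 / 0.0015 = 65.8 m/d

65.8 m/d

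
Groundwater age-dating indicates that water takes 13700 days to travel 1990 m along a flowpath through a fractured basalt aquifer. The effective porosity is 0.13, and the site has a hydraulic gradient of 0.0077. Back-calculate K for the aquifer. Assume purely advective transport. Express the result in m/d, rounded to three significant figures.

2.45 m/d

v = L / t = 1990 / 13700 = 0.1453 m/d
K = v · n / i = 0.1453 × 0.13 / 0.0077 = 2.45 m/d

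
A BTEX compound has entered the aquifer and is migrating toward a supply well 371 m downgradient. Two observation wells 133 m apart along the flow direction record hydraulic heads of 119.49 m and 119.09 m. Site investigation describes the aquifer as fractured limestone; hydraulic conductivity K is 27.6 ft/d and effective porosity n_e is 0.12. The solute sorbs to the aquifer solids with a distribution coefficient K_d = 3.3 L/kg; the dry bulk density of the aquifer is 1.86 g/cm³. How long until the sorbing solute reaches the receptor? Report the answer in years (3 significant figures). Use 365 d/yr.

251 years

Hydraulic gradient i = (119.49 − 119.09) / 133 = 0.40 / 133 = 0.003008
K = 27.6 ft/d × 0.3048 = 8.412 m/d
Specific discharge q = 8.412 × 0.003008 = 0.02530 m/d
Seepage velocity v = q / n = 0.02530 / 0.12 = 0.2108 m/d
Retardation R = 1 + ρ_b·K_d/n = 1 + 1.86×3.3/0.12 = 52.15
Contaminant velocity v_c = v/R = 0.2108/52.15 = 0.004043 m/d
t = L/v_c = 371/0.004043 = 91770 d
   = 91770/365 = 251 yr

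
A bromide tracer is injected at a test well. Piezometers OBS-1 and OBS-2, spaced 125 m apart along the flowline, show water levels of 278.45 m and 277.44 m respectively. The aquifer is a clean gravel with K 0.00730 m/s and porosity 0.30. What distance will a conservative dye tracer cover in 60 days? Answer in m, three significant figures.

Hydraulic gradient i = (278.45 − 277.44) / 125 = 1.01 / 125 = 0.008080
K = 0.00730 m/s × 86400 s/d = 630.7 m/d
Darcy flux q = K·i = 630.7 × 0.008080 = 5.096 m/d
v_s = q/n_e = 5.096/0.30 = 16.99 m/d
L = v × T = 16.99 × 60 = 1019 m

1020 m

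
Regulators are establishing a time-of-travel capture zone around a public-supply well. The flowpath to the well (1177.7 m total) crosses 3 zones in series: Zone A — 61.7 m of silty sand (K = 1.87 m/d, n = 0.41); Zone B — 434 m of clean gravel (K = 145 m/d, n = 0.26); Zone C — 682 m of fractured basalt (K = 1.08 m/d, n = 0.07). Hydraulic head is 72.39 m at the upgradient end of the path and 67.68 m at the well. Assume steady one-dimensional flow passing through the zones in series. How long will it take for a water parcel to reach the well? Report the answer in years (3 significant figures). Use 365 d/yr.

72.2 years

Total head drop ΔH = 72.39 − 67.68 = 4.71 m
Continuity: the same q passes through each zone, so ΔH = q·Σ(L_j/K_j) — the zones act as resistances in series.
Σ(L/K) = 61.7/1.87 + 434/145 + 682/1.08 = 32.99 + 2.993 + 631.5 = 667.5 d
q = ΔH / Σ(L/K) = 4.71 / 667.5 = 0.007057 m/d (same in every zone)
Zone A: v = q/n = 0.007057/0.41 = 0.01721 m/d → t_A = 61.7/0.01721 = 3585 d
Zone B: v = q/n = 0.007057/0.26 = 0.02714 m/d → t_B = 434/0.02714 = 15990 d
Zone C: v = q/n = 0.007057/0.07 = 0.1008 m/d → t_C = 682/0.1008 = 6765 d
Total t = 3585 + 15990 + 6765 = 26340 d
   = 26340 / 365 = 72.2 yr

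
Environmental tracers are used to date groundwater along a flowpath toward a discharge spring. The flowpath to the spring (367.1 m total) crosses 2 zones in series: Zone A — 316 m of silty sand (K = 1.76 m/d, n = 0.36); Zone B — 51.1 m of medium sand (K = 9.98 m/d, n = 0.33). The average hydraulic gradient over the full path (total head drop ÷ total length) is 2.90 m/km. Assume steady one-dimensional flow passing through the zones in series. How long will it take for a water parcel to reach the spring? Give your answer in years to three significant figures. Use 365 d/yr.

For zones in series the flux q is common to all zones; the equivalent conductivity is the harmonic (thickness-weighted) mean, K_eq = L_total / Σ(L_j/K_j).
Σ(L/K) = 316/1.76 + 51.1/9.98 = 179.5 + 5.120 = 184.7 d
K_eq = L_total / Σ(L/K) = 367.1 / 184.7 = 1.988 m/d
q = K_eq · i = 1.988 × 0.0029 = 0.005765 m/d (same in every zone)
Zone A: v = q/n = 0.005765/0.36 = 0.01601 m/d → t_A = 316/0.01601 = 19730 d
Zone B: v = q/n = 0.005765/0.33 = 0.01747 m/d → t_B = 51.1/0.01747 = 2925 d
Total t = 19730 + 2925 = 22660 d
   = 22660 / 365 = 62.1 yr

62.1 years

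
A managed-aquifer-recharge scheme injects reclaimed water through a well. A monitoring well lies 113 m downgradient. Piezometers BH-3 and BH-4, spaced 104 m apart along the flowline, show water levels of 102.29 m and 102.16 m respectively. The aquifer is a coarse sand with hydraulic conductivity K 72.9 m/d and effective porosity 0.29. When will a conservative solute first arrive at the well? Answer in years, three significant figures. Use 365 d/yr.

Hydraulic gradient i = (102.29 − 102.16) / 104 = 0.13 / 104 = 0.001250
Darcy flux q = K·i = 72.9 × 0.001250 = 0.09113 m/d
v_s = q/n_e = 0.09113/0.29 = 0.3142 m/d
t = L / v = 113 / 0.3142 = 359.6 d
   = 359.6 / 365 = 0.985 yr

0.985 years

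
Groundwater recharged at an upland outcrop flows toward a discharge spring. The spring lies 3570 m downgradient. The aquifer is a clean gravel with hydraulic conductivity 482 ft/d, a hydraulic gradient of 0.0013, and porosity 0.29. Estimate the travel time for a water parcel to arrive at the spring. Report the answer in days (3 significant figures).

K = 482 ft/d × 0.3048 = 146.9 m/d
q = Ki = 146.9 × 0.0013 = 0.1910 m/d
v = Ki/n = 146.9·0.0013/0.29 = 0.6586 m/d
t = L / v = 3570 / 0.6586 = 5421 d

5420 days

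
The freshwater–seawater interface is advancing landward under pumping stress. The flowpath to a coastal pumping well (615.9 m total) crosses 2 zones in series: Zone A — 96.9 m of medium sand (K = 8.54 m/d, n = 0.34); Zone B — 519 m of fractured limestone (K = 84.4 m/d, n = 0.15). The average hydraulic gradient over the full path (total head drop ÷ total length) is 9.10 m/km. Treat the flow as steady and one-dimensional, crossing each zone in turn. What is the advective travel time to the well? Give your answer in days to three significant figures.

Steady 1-D flow in series ⇒ the Darcy flux q is identical in every zone and the zone head losses add (resistances L/K in series).
Σ(L/K) = 96.9/8.54 + 519/84.4 = 11.35 + 6.149 = 17.50 d
K_eq = L_total / Σ(L/K) = 615.9 / 17.50 = 35.20 m/d
q = K_eq · i = 35.20 × 0.0091 = 0.3203 m/d (same in every zone)
Zone A: v = q/n = 0.3203/0.34 = 0.9422 m/d → t_A = 96.9/0.9422 = 102.8 d
Zone B: v = q/n = 0.3203/0.15 = 2.136 m/d → t_B = 519/2.136 = 243.0 d
Total t = 102.8 + 243.0 = 345.9 d

346 days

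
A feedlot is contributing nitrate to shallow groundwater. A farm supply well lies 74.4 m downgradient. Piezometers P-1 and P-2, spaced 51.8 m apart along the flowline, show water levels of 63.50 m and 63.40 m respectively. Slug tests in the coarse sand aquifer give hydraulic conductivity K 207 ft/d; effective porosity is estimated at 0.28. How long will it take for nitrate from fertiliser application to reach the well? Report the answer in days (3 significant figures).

171 days

Hydraulic gradient i = (63.50 − 63.40) / 51.8 = 0.10 / 51.8 = 0.001931
K = 207 ft/d × 0.3048 = 63.09 m/d
Specific discharge q = 63.09 × 0.001931 = 0.1218 m/d
Seepage velocity v = q / n = 0.1218 / 0.28 = 0.4350 m/d
t = L / v = 74.4 / 0.4350 = 171.0 d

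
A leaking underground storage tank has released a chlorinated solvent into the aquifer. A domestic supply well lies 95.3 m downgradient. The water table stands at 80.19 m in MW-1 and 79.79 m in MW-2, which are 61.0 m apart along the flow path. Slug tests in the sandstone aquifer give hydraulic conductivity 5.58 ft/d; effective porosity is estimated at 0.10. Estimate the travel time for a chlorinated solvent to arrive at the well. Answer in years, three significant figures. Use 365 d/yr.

Hydraulic gradient i = (80.19 − 79.79) / 61.0 = 0.40 / 61.0 = 0.006557
K = 5.58 ft/d × 0.3048 = 1.701 m/d
Specific discharge q = 1.701 × 0.006557 = 0.01115 m/d
Seepage velocity v = q / n = 0.01115 / 0.10 = 0.1115 m/d
t = L / v = 95.3 / 0.1115 = 854.5 d
   = 854.5 / 365 = 2.34 yr

2.34 years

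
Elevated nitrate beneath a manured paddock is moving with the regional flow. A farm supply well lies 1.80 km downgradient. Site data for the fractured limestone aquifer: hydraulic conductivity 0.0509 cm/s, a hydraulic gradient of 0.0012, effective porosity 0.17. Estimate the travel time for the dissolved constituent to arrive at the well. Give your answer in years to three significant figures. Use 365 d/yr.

K = 0.0509 cm/s × 864 = 43.98 m/d
q = Ki = 43.98 × 0.0012 = 0.05277 m/d
Average linear velocity = 0.05277 / 0.17 = 0.3104 m/d
L = 1.80 km = 1800 m
t = L / v = 1800 / 0.3104 = 5798 d
   = 5798 / 365 = 15.9 yr

15.9 years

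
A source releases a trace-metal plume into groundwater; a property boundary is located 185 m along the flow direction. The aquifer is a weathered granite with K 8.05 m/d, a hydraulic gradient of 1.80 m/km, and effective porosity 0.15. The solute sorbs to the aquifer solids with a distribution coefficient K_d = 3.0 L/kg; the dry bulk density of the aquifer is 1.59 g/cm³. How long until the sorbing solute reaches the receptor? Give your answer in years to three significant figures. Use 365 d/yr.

q = Ki = 8.05 × 0.0018 = 0.01449 m/d
Average linear velocity = 0.01449 / 0.15 = 0.09660 m/d
Retardation R = 1 + ρ_b·K_d/n = 1 + 1.59×3.0/0.15 = 32.80
Contaminant velocity v_c = v/R = 0.09660/32.80 = 0.002945 m/d
t = L/v_c = 185/0.002945 = 62820 d
   = 62820/365 = 172 yr

172 years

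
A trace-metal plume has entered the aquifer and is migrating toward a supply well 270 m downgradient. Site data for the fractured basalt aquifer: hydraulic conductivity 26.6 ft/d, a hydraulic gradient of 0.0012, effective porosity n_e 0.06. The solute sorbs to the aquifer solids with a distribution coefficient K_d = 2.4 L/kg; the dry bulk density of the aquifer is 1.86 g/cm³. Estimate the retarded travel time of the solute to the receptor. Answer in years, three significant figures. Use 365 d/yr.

K = 26.6 ft/d × 0.3048 = 8.108 m/d
Specific discharge q = 8.108 × 0.0012 = 0.009729 m/d
v_s = q/n_e = 0.009729/0.06 = 0.1622 m/d
Retardation R = 1 + ρ_b·K_d/n = 1 + 1.86×2.4/0.06 = 75.40
Contaminant velocity v_c = v/R = 0.1622/75.40 = 0.002151 m/d
t = L/v_c = 270/0.002151 = 125500 d
   = 125500/365 = 344 yr

344 years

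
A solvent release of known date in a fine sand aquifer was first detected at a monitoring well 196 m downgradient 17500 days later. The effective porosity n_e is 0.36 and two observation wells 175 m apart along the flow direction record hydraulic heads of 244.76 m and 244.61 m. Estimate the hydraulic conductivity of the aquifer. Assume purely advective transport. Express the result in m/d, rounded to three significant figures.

Hydraulic gradient i = (244.76 − 244.61) / 175 = 0.15 / 175 = 8.571e-4
v = L / t = 196 / 17500 = 0.01120 m/d
K = v · n / i = 0.01120 × 0.36 / 8.571e-4 = 4.70 m/d

4.70 m/d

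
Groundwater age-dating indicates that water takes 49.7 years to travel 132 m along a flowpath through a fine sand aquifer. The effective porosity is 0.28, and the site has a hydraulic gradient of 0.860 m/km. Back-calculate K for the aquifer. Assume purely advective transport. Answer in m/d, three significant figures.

2.37 m/d

t = 49.7 years = 18140 d
v = L / t = 132 / 18140 = 0.007277 m/d
K = v · n / i = 0.007277 × 0.28 / 8.6e-4 = 2.37 m/d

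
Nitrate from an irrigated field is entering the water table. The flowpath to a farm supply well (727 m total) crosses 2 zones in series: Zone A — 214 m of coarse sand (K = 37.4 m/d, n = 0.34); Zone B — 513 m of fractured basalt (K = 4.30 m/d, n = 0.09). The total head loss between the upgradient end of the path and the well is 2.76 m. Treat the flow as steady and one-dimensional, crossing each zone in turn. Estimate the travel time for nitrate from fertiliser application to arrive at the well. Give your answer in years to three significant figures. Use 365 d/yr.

Steady 1-D flow in series ⇒ the Darcy flux q is identical in every zone and the zone head losses add (resistances L/K in series).
Σ(L/K) = 214/37.4 + 513/4.30 = 5.722 + 119.3 = 125.0 d
q = ΔH / Σ(L/K) = 2.76 / 125.0 = 0.02208 m/d (same in every zone)
Zone A: v = q/n = 0.02208/0.34 = 0.06493 m/d → t_A = 214/0.06493 = 3296 d
Zone B: v = q/n = 0.02208/0.09 = 0.2453 m/d → t_B = 513/0.2453 = 2091 d
Total t = 3296 + 2091 = 5387 d
   = 5387 / 365 = 14.8 yr

14.8 years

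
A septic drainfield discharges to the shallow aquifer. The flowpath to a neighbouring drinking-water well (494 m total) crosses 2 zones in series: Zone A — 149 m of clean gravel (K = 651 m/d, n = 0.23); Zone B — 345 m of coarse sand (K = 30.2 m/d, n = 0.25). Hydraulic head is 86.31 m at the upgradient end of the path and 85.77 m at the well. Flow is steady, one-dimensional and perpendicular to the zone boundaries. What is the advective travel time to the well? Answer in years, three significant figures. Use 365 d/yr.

Total head drop ΔH = 86.31 − 85.77 = 0.54 m
Steady 1-D flow in series ⇒ the Darcy flux q is identical in every zone and the zone head losses add (resistances L/K in series).
Σ(L/K) = 149/651 + 345/30.2 = 0.2289 + 11.42 = 11.65 d
q = ΔH / Σ(L/K) = 0.54 / 11.65 = 0.04634 m/d (same in every zone)
Zone A: v = q/n = 0.04634/0.23 = 0.2015 m/d → t_A = 149/0.2015 = 739.5 d
Zone B: v = q/n = 0.04634/0.25 = 0.1854 m/d → t_B = 345/0.1854 = 1861 d
Total t = 739.5 + 1861 = 2601 d
   = 2601 / 365 = 7.13 yr

7.13 years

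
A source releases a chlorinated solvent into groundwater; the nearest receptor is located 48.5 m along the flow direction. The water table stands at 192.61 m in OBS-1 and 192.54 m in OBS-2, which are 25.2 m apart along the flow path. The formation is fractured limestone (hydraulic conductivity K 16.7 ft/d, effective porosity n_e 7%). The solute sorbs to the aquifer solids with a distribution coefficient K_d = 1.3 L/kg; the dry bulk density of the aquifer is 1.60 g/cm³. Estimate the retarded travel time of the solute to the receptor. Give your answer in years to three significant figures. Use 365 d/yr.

Hydraulic gradient i = (192.61 − 192.54) / 25.2 = 0.07 / 25.2 = 0.002778
K = 16.7 ft/d × 0.3048 = 5.090 m/d
Darcy flux q = K·i = 5.090 × 0.002778 = 0.01414 m/d
v = Ki/n = 5.090·0.002778/0.07 = 0.2020 m/d
Retardation R = 1 + ρ_b·K_d/n = 1 + 1.60×1.3/0.07 = 30.71
Contaminant velocity v_c = v/R = 0.2020/30.71 = 0.006576 m/d
t = L/v_c = 48.5/0.006576 = 7375 d
   = 7375/365 = 20.2 yr

20.2 years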